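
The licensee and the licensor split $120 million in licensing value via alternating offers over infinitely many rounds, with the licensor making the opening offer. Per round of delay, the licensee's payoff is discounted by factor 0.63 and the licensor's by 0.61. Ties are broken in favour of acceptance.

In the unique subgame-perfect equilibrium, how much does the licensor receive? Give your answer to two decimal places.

Let x be the licensor's share when the licensor proposes and y be the licensee's share when the licensee proposes.
The licensee accepts iff offered ≥ 0.63·y, so x = 120 − 0.63y. Symmetrically y = 120 − 0.61x.
Substituting: x = 120 − 0.63(120 − 0.61x), giving x(1 − 0.61·0.63) = 120(1 − 0.63).
So x = 120 × 0.37 / 0.6157 ≈ 72.1130, and the licensee receives 120 − x ≈ 47.8870.

72.11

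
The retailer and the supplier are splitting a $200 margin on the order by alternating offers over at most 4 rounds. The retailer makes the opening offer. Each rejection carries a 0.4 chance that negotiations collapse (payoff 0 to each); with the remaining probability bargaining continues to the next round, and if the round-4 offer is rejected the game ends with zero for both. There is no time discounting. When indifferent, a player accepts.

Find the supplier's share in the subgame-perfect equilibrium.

Round 4 (the supplier proposes): the retailer will accept anything ≥ 0, so the supplier offers 0 and keeps 200.
Round 3 (the retailer proposes): rejecting gives the supplier an expected 0.6 × 200 = 120; the retailer offers that and keeps 80.
Round 2 (the supplier proposes): rejecting gives the retailer an expected 0.6 × 80 = 48; the supplier offers that and keeps 152.
Round 1 (the retailer proposes): rejecting gives the supplier an expected 0.6 × 152 = 91.2. The retailer offers 91.2 and keeps 200 − 91.2 = 108.8.

91.2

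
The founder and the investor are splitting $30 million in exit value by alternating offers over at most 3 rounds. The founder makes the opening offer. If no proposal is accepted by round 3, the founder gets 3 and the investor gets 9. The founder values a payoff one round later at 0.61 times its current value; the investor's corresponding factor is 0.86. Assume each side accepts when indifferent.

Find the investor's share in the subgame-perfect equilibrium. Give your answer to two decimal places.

Round 3 (the founder proposes): the investor gets 9 if talks fail, so the founder offers 9 and keeps 21.
Round 2 (the investor proposes): the founder can get 21 next round, worth 0.61 × 21 = 12.81 now, so the investor offers 12.81, keeping 17.19.
Round 1 (the founder proposes): the investor can get 17.19 next round, worth 0.86 × 17.19 = 14.7834 now; the founder offers that and keeps 15.2166.

14.78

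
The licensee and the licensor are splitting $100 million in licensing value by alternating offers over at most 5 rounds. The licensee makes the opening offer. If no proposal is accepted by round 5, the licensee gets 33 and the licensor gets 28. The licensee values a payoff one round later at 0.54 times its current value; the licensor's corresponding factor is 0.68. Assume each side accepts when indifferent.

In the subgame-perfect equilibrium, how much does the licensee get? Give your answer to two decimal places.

53.46

Round 5 (the licensee proposes): the licensor gets 28 if talks fail, so the licensee offers 28 and keeps 72.
Round 4 (the licensor proposes): the licensee can get 72 next round, worth 0.54 × 72 = 38.88 now. The licensor offers 38.88 and keeps 100 − 38.88 = 61.12.
Round 3 (the licensee proposes): the licensor can get 61.12 next round, worth 0.68 × 61.12 = 41.5616 now; the licensee offers that and keeps 58.4384.
Round 2 (the licensor proposes): the licensee can get 58.4384 next round, worth 0.54 × 58.4384 = 31.556736 now, so the licensor offers 31.556736, keeping 68.443264.
Round 1 (the licensee proposes): the licensor can get 68.443264 next round, worth 0.68 × 68.443264 = 46.54141952 now. The licensee offers 46.54141952 and keeps 100 − 46.54141952 = 53.45858048.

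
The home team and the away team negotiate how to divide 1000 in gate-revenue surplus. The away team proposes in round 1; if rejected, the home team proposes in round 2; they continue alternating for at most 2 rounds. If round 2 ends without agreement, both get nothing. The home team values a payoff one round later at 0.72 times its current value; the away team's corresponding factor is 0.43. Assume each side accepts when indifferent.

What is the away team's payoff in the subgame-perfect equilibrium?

Round 2 (the home team proposes): the away team will accept anything ≥ 0, so the home team offers 0 and keeps 1000.
Round 1 (the away team proposes): the home team can get 1000 next round, worth 0.72 × 1000 = 720 now; the away team offers that and keeps 280.

280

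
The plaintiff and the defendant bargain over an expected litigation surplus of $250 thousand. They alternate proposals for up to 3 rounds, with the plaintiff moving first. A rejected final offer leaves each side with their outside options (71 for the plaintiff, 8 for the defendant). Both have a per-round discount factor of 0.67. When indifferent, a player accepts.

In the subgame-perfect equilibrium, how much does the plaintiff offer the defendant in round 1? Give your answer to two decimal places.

58.87

Round 3 (the plaintiff proposes): the defendant gets 8 if talks fail, so the plaintiff offers 8 and keeps 242.
Round 2 (the defendant proposes): the plaintiff can get 242 next round, worth 0.67 × 242 = 162.14 now; the defendant offers that and keeps 87.86.
Round 1 (the plaintiff proposes): the defendant can get 87.86 next round, worth 0.67 × 87.86 = 58.8662 now. The plaintiff offers 58.8662 and keeps 250 − 58.8662 = 191.1338.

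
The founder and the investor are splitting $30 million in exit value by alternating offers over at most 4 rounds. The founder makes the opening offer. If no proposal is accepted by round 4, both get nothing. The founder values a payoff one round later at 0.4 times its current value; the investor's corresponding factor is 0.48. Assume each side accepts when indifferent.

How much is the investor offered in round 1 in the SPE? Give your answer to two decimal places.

Round 4 (the investor proposes): the founder will accept anything ≥ 0, so the investor offers 0 and keeps 30.
Round 3 (the founder proposes): the investor can get 30 next round, worth 0.48 × 30 = 14.4 now, so the founder offers 14.4, keeping 15.6.
Round 2 (the investor proposes): the founder can get 15.6 next round, worth 0.4 × 15.6 = 6.24 now, so the investor offers 6.24, keeping 23.76.
Round 1 (the founder proposes): the investor can get 23.76 next round, worth 0.48 × 23.76 = 11.4048 now. The founder offers 11.4048 and keeps 30 − 11.4048 = 18.5952.

11.40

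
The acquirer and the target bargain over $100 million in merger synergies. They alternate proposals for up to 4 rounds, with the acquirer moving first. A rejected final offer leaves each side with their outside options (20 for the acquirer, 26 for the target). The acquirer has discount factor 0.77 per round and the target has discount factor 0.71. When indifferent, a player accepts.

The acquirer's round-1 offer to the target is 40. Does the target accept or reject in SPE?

Reject

Round 4 (the target proposes): the acquirer gets 20 if talks fail, so the target offers 20 and keeps 80.
Round 3 (the acquirer proposes): the target can get 80 next round, worth 0.71 × 80 = 56.8 now; the acquirer offers that and keeps 43.2.
Round 2 (the target proposes): the acquirer can get 43.2 next round, worth 0.77 × 43.2 = 33.264 now, so the target offers 33.264, keeping 66.736.
So by rejecting in round 1, the target gets 66.736 next round, worth 0.71 × 66.736 = 47.38256 now.
Offer 40 < 47.38256, so the target rejects.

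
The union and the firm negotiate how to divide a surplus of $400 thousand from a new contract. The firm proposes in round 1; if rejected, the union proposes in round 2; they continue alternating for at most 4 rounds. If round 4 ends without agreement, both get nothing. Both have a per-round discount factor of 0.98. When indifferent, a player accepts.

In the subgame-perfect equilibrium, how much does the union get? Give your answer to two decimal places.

384.32

Round 4 (the union proposes): the firm will accept anything ≥ 0, so the union offers 0 and keeps 400.
Round 3 (the firm proposes): the union can get 400 next round, worth 0.98 × 400 = 392 now, so the firm offers 392, keeping 8.
Round 2 (the union proposes): the firm can get 8 next round, worth 0.98 × 8 = 7.84 now, so the union offers 7.84, keeping 392.16.
Round 1 (the firm proposes): the union can get 392.16 next round, worth 0.98 × 392.16 = 384.3168 now; the firm offers that and keeps 15.6832.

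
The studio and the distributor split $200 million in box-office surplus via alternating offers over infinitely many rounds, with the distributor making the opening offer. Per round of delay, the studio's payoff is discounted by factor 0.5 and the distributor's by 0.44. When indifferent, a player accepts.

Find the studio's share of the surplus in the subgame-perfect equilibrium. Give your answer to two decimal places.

In a stationary SPE each proposer offers the other exactly their discounted continuation value.
If the distributor keeps x when proposing and the studio keeps y when proposing, then x = 200 − 0.5y and y = 200 − 0.44x.
Solving: x = 200(1 − 0.5) / (1 − 0.44·0.5) = 100 / 0.78 ≈ 128.2051.
The studio gets 200 − 128.2051 ≈ 71.7949.

71.79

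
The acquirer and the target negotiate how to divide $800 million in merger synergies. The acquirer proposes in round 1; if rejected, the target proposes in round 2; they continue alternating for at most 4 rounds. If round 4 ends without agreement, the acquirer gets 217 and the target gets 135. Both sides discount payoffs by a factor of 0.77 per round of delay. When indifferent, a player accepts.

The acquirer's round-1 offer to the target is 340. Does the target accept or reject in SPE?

Work out the target's continuation value if the offer is rejected.
Round 4 (the target proposes): the acquirer gets 217 if talks fail, so the target offers 217 and keeps 583.
Round 3 (the acquirer proposes): the target can get 583 next round, worth 0.77 × 583 = 448.91 now, so the acquirer offers 448.91, keeping 351.09.
Round 2 (the target proposes): the acquirer can get 351.09 next round, worth 0.77 × 351.09 = 270.3393 now, so the target offers 270.3393, keeping 529.6607.
So by rejecting in round 1, the target gets 529.6607 next round, worth 0.77 × 529.6607 = 407.838739 now.
Offer 340 < 407.838739, so the target rejects.

Reject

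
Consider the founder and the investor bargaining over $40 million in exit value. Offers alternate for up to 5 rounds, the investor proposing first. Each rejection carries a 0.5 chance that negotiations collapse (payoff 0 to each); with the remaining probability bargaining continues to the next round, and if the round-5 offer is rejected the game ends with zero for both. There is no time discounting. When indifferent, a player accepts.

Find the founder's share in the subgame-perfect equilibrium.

By backward induction:
Round 5 (the investor proposes): the founder will accept anything ≥ 0, so the investor offers 0 and keeps 40.
Round 4 (the founder proposes): rejecting gives the investor an expected 0.5 × 40 = 20, so the founder offers 20, keeping 20.
Round 3 (the investor proposes): rejecting gives the founder an expected 0.5 × 20 = 10; the investor offers that and keeps 30.
Round 2 (the founder proposes): rejecting gives the investor an expected 0.5 × 30 = 15. The founder offers 15 and keeps 40 − 15 = 25.
Round 1 (the investor proposes): rejecting gives the founder an expected 0.5 × 25 = 12.5. The investor offers 12.5 and keeps 40 − 12.5 = 27.5.

12.5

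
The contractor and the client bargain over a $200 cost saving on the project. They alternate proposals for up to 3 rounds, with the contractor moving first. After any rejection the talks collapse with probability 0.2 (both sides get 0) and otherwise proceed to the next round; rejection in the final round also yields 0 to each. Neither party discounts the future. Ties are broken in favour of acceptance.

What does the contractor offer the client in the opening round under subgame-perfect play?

32

Round 3 (the contractor proposes): the client will accept anything ≥ 0, so the contractor offers 0 and keeps 200.
Round 2 (the client proposes): rejecting gives the contractor an expected 0.8 × 200 = 160. The client offers 160 and keeps 200 − 160 = 40.
Round 1 (the contractor proposes): rejecting gives the client an expected 0.8 × 40 = 32, so the contractor offers 32, keeping 168.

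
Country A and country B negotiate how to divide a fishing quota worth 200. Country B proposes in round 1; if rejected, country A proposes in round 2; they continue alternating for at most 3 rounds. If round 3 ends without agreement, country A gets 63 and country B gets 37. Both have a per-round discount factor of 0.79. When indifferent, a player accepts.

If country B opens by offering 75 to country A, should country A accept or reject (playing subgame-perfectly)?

Round 3 (country B proposes): country A gets 63 if talks fail, so country B offers 63 and keeps 137.
Round 2 (country A proposes): country B can get 137 next round, worth 0.79 × 137 = 108.23 now, so country A offers 108.23, keeping 91.77.
So by rejecting in round 1, country A gets 91.77 next round, worth 0.79 × 91.77 = 72.4983 now.
Offer 75 ≥ 72.4983, so country A accepts.

Accept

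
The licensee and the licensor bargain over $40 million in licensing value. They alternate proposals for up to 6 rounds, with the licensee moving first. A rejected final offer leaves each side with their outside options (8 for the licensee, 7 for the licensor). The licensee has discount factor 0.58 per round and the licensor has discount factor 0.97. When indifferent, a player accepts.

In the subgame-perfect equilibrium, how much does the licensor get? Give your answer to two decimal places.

35.29

Round 6 (the licensor proposes): the licensee gets 8 if talks fail, so the licensor offers 8 and keeps 32.
Round 5 (the licensee proposes): the licensor can get 32 next round, worth 0.97 × 32 = 31.04 now, so the licensee offers 31.04, keeping 8.96.
Round 4 (the licensor proposes): the licensee can get 8.96 next round, worth 0.58 × 8.96 = 5.1968 now; the licensor offers that and keeps 34.8032.
Round 3 (the licensee proposes): the licensor can get 34.8032 next round, worth 0.97 × 34.8032 = 33.759104 now; the licensee offers that and keeps 6.240896.
Round 2 (the licensor proposes): the licensee can get 6.240896 next round, worth 0.58 × 6.240896 = 3.61971968 now; the licensor offers that and keeps 36.38028032.
Round 1 (the licensee proposes): the licensor can get 36.38028032 next round, worth 0.97 × 36.38028032 = 35.2888719104 now. The licensee offers 35.2888719104 and keeps 40 − 35.2888719104 = 4.7111280896.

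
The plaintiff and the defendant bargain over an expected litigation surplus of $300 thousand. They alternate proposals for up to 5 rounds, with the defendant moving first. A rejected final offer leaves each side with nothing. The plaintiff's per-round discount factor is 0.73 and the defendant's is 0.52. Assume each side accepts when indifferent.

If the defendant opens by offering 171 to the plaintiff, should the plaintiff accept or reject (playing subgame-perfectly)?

Accept

Round 5 (the defendant proposes): the plaintiff will accept anything ≥ 0, so the defendant offers 0 and keeps 300.
Round 4 (the plaintiff proposes): the defendant can get 300 next round, worth 0.52 × 300 = 156 now, so the plaintiff offers 156, keeping 144.
Round 3 (the defendant proposes): the plaintiff can get 144 next round, worth 0.73 × 144 = 105.12 now, so the defendant offers 105.12, keeping 194.88.
Round 2 (the plaintiff proposes): the defendant can get 194.88 next round, worth 0.52 × 194.88 = 101.3376 now, so the plaintiff offers 101.3376, keeping 198.6624.
So by rejecting in round 1, the plaintiff gets 198.6624 next round, worth 0.73 × 198.6624 = 145.023552 now.
Offer 171 ≥ 145.023552, so the plaintiff accepts.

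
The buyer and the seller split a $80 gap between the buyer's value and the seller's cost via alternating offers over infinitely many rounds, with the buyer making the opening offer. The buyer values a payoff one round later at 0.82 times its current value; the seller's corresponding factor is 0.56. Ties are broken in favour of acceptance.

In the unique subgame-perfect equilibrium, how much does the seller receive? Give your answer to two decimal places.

In a stationary SPE each proposer offers the other exactly their discounted continuation value.
If the buyer keeps x when proposing and the seller keeps y when proposing, then x = 80 − 0.56y and y = 80 − 0.82x.
Solving: x = 80(1 − 0.56) / (1 − 0.82·0.56) = 35.2 / 0.5408 ≈ 65.0888.
The seller gets 80 − 65.0888 ≈ 14.9112.

14.91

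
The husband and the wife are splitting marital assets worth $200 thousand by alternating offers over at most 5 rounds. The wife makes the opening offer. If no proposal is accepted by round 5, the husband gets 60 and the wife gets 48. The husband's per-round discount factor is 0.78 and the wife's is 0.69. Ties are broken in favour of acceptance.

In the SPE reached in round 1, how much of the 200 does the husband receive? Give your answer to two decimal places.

91.77

Round 5 (the wife proposes): the husband gets 60 if talks fail, so the wife offers 60 and keeps 140.
Round 4 (the husband proposes): the wife can get 140 next round, worth 0.69 × 140 = 96.6 now; the husband offers that and keeps 103.4.
Round 3 (the wife proposes): the husband can get 103.4 next round, worth 0.78 × 103.4 = 80.652 now, so the wife offers 80.652, keeping 119.348.
Round 2 (the husband proposes): the wife can get 119.348 next round, worth 0.69 × 119.348 = 82.35012 now. The husband offers 82.35012 and keeps 200 − 82.35012 = 117.64988.
Round 1 (the wife proposes): the husband can get 117.64988 next round, worth 0.78 × 117.64988 = 91.7669064 now. The wife offers 91.7669064 and keeps 200 − 91.7669064 = 108.2330936.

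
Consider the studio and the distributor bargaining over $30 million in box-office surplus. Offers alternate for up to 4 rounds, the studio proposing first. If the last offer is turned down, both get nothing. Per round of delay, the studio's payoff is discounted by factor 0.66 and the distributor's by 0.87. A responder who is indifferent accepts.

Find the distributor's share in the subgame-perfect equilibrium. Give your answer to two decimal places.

Round 4 (the distributor proposes): the studio will accept anything ≥ 0, so the distributor offers 0 and keeps 30.
Round 3 (the studio proposes): the distributor can get 30 next round, worth 0.87 × 30 = 26.1 now; the studio offers that and keeps 3.9.
Round 2 (the distributor proposes): the studio can get 3.9 next round, worth 0.66 × 3.9 = 2.574 now, so the distributor offers 2.574, keeping 27.426.
Round 1 (the studio proposes): the distributor can get 27.426 next round, worth 0.87 × 27.426 = 23.86062 now, so the studio offers 23.86062, keeping 6.13938.

23.86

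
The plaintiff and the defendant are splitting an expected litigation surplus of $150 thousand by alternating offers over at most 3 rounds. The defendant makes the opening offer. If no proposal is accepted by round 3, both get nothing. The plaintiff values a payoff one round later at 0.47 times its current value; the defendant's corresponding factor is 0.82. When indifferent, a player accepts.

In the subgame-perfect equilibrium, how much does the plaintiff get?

12.69

Work backward from the last round.
Round 3 (the defendant proposes): the plaintiff will accept anything ≥ 0, so the defendant offers 0 and keeps 150.
Round 2 (the plaintiff proposes): the defendant can get 150 next round, worth 0.82 × 150 = 123 now; the plaintiff offers that and keeps 27.
Round 1 (the defendant proposes): the plaintiff can get 27 next round, worth 0.47 × 27 = 12.69 now, so the defendant offers 12.69, keeping 137.31.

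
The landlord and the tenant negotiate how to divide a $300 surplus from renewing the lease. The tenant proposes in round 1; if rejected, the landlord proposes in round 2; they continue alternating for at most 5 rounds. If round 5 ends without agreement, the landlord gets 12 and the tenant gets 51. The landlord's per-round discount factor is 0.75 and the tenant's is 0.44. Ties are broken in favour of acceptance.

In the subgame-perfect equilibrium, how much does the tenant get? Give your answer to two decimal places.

131.11

Round 5 (the tenant proposes): the landlord gets 12 if talks fail, so the tenant offers 12 and keeps 288.
Round 4 (the landlord proposes): the tenant can get 288 next round, worth 0.44 × 288 = 126.72 now. The landlord offers 126.72 and keeps 300 − 126.72 = 173.28.
Round 3 (the tenant proposes): the landlord can get 173.28 next round, worth 0.75 × 173.28 = 129.96 now, so the tenant offers 129.96, keeping 170.04.
Round 2 (the landlord proposes): the tenant can get 170.04 next round, worth 0.44 × 170.04 = 74.8176 now. The landlord offers 74.8176 and keeps 300 − 74.8176 = 225.1824.
Round 1 (the tenant proposes): the landlord can get 225.1824 next round, worth 0.75 × 225.1824 = 168.8868 now; the tenant offers that and keeps 131.1132.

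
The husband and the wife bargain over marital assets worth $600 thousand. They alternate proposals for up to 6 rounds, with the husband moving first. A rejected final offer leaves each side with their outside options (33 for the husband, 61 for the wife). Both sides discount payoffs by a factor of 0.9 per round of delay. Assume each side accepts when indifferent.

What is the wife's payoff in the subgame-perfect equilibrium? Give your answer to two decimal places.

Round 6 (the wife proposes): the husband gets 33 if talks fail, so the wife offers 33 and keeps 567.
Round 5 (the husband proposes): the wife can get 567 next round, worth 0.9 × 567 = 510.3 now. The husband offers 510.3 and keeps 600 − 510.3 = 89.7.
Round 4 (the wife proposes): the husband can get 89.7 next round, worth 0.9 × 89.7 = 80.73 now. The wife offers 80.73 and keeps 600 − 80.73 = 519.27.
Round 3 (the husband proposes): the wife can get 519.27 next round, worth 0.9 × 519.27 = 467.343 now; the husband offers that and keeps 132.657.
Round 2 (the wife proposes): the husband can get 132.657 next round, worth 0.9 × 132.657 = 119.3913 now. The wife offers 119.3913 and keeps 600 − 119.3913 = 480.6087.
Round 1 (the husband proposes): the wife can get 480.6087 next round, worth 0.9 × 480.6087 = 432.54783 now; the husband offers that and keeps 167.45217.

432.55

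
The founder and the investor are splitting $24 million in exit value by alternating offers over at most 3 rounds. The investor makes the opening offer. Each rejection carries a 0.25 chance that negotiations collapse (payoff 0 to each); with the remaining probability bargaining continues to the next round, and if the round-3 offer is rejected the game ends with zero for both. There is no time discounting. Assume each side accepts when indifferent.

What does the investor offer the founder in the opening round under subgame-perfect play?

Round 3 (the investor proposes): the founder will accept anything ≥ 0, so the investor offers 0 and keeps 24.
Round 2 (the founder proposes): rejecting gives the investor an expected 0.75 × 24 = 18. The founder offers 18 and keeps 24 − 18 = 6.
Round 1 (the investor proposes): rejecting gives the founder an expected 0.75 × 6 = 4.5. The investor offers 4.5 and keeps 24 − 4.5 = 19.5.

4.5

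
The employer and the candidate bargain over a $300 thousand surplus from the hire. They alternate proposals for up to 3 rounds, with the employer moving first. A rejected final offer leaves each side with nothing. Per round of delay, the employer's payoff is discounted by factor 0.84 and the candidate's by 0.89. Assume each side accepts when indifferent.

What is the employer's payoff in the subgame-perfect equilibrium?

257.28

Round 3 (the employer proposes): the candidate will accept anything ≥ 0, so the employer offers 0 and keeps 300.
Round 2 (the candidate proposes): the employer can get 300 next round, worth 0.84 × 300 = 252 now, so the candidate offers 252, keeping 48.
Round 1 (the employer proposes): the candidate can get 48 next round, worth 0.89 × 48 = 42.72 now. The employer offers 42.72 and keeps 300 − 42.72 = 257.28.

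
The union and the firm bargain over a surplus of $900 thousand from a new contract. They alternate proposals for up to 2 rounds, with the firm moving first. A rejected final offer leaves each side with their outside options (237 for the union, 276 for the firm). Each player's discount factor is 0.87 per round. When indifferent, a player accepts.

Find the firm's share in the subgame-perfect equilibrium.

357.12

Round 2 (the union proposes): the firm gets 276 if talks fail, so the union offers 276 and keeps 624.
Round 1 (the firm proposes): the union can get 624 next round, worth 0.87 × 624 = 542.88 now. The firm offers 542.88 and keeps 900 − 542.88 = 357.12.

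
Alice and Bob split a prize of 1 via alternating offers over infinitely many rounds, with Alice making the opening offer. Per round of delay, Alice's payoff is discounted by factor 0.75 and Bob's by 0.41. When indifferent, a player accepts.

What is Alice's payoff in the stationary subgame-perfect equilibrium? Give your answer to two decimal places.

In a stationary SPE each proposer offers the other exactly their discounted continuation value.
If Alice keeps x when proposing and Bob keeps y when proposing, then x = 1 − 0.41y and y = 1 − 0.75x.
Solving: x = 1(1 − 0.41) / (1 − 0.75·0.41) = 0.59 / 0.6925 ≈ 0.8520.
Bob gets 1 − 0.8520 ≈ 0.1480.

0.85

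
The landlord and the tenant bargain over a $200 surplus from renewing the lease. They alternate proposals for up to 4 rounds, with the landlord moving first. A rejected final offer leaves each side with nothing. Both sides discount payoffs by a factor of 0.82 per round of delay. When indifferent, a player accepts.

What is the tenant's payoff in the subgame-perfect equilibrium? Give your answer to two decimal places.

139.79

Round 4 (the tenant proposes): rejection yields 0 for the landlord; the tenant offers 0 and keeps 200.
Round 3 (the landlord proposes): the tenant can get 200 next round, worth 0.82 × 200 = 164 now. The landlord offers 164 and keeps 200 − 164 = 36.
Round 2 (the tenant proposes): the landlord can get 36 next round, worth 0.82 × 36 = 29.52 now; the tenant offers that and keeps 170.48.
Round 1 (the landlord proposes): the tenant can get 170.48 next round, worth 0.82 × 170.48 = 139.7936 now. The landlord offers 139.7936 and keeps 200 − 139.7936 = 60.2064.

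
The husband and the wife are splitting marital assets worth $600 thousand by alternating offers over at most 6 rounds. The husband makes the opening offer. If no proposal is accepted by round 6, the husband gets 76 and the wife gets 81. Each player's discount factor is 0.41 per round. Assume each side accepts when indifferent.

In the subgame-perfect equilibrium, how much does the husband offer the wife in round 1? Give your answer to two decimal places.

Round 6 (the wife proposes): the husband gets 76 if talks fail, so the wife offers 76 and keeps 524.
Round 5 (the husband proposes): the wife can get 524 next round, worth 0.41 × 524 = 214.84 now. The husband offers 214.84 and keeps 600 − 214.84 = 385.16.
Round 4 (the wife proposes): the husband can get 385.16 next round, worth 0.41 × 385.16 = 157.9156 now, so the wife offers 157.9156, keeping 442.0844.
Round 3 (the husband proposes): the wife can get 442.0844 next round, worth 0.41 × 442.0844 = 181.254604 now, so the husband offers 181.254604, keeping 418.745396.
Round 2 (the wife proposes): the husband can get 418.745396 next round, worth 0.41 × 418.745396 = 171.68561236 now. The wife offers 171.68561236 and keeps 600 − 171.68561236 = 428.31438764.
Round 1 (the husband proposes): the wife can get 428.31438764 next round, worth 0.41 × 428.31438764 = 175.6088989324 now, so the husband offers 175.6088989324, keeping 424.3911010676.

175.61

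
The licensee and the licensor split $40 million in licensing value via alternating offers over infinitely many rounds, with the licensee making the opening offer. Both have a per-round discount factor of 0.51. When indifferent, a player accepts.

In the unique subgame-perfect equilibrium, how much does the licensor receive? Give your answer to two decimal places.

Let x be the licensee's share when the licensee proposes and y be the licensor's share when the licensor proposes.
The licensor accepts iff offered ≥ 0.51·y, so x = 40 − 0.51y. Symmetrically y = 40 − 0.51x.
Substituting: x = 40 − 0.51(40 − 0.51x), giving x(1 − 0.51·0.51) = 40(1 − 0.51).
So x = 40 × 0.49 / 0.7399 ≈ 26.4901, and the licensor receives 40 − x ≈ 13.5099.

13.51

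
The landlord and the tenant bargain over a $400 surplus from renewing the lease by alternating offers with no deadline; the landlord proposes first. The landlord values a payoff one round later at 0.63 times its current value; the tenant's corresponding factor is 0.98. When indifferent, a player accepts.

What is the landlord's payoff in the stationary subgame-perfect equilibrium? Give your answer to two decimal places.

20.91

In a stationary SPE each proposer offers the other exactly their discounted continuation value.
If the landlord keeps x when proposing and the tenant keeps y when proposing, then x = 400 − 0.98y and y = 400 − 0.63x.
Solving: x = 400(1 − 0.98) / (1 − 0.63·0.98) = 8 / 0.3826 ≈ 20.9096.
The tenant gets 400 − 20.9096 ≈ 379.0904.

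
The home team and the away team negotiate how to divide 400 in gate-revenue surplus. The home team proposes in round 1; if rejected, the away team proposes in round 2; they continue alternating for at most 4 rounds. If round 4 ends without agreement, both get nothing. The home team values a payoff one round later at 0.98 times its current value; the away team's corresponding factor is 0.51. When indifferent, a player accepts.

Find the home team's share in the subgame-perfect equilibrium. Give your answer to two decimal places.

Round 4 (the away team proposes): the home team will accept anything ≥ 0, so the away team offers 0 and keeps 400.
Round 3 (the home team proposes): the away team can get 400 next round, worth 0.51 × 400 = 204 now; the home team offers that and keeps 196.
Round 2 (the away team proposes): the home team can get 196 next round, worth 0.98 × 196 = 192.08 now; the away team offers that and keeps 207.92.
Round 1 (the home team proposes): the away team can get 207.92 next round, worth 0.51 × 207.92 = 106.0392 now, so the home team offers 106.0392, keeping 293.9608.

293.96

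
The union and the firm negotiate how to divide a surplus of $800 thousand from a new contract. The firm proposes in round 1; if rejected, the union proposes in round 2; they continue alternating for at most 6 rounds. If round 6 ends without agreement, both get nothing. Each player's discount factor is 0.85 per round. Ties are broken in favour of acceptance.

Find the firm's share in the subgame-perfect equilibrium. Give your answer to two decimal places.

269.34

Round 6 (the union proposes): the firm will accept anything ≥ 0, so the union offers 0 and keeps 800.
Round 5 (the firm proposes): the union can get 800 next round, worth 0.85 × 800 = 680 now. The firm offers 680 and keeps 800 − 680 = 120.
Round 4 (the union proposes): the firm can get 120 next round, worth 0.85 × 120 = 102 now; the union offers that and keeps 698.
Round 3 (the firm proposes): the union can get 698 next round, worth 0.85 × 698 = 593.3 now; the firm offers that and keeps 206.7.
Round 2 (the union proposes): the firm can get 206.7 next round, worth 0.85 × 206.7 = 175.695 now, so the union offers 175.695, keeping 624.305.
Round 1 (the firm proposes): the union can get 624.305 next round, worth 0.85 × 624.305 = 530.65925 now; the firm offers that and keeps 269.34075.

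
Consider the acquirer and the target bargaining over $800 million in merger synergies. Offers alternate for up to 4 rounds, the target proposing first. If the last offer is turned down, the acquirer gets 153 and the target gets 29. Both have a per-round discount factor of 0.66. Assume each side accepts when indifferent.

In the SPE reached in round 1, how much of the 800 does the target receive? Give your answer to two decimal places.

Work backward from the last round.
Round 4 (the acquirer proposes): the target gets 29 if talks fail, so the acquirer offers 29 and keeps 771.
Round 3 (the target proposes): the acquirer can get 771 next round, worth 0.66 × 771 = 508.86 now, so the target offers 508.86, keeping 291.14.
Round 2 (the acquirer proposes): the target can get 291.14 next round, worth 0.66 × 291.14 = 192.1524 now. The acquirer offers 192.1524 and keeps 800 − 192.1524 = 607.8476.
Round 1 (the target proposes): the acquirer can get 607.8476 next round, worth 0.66 × 607.8476 = 401.179416 now. The target offers 401.179416 and keeps 800 − 401.179416 = 398.820584.

398.82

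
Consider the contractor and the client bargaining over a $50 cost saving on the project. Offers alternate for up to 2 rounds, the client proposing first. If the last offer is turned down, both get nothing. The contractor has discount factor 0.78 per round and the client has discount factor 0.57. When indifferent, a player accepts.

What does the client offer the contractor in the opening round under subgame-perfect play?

Work backward from the last round.
Round 2 (the contractor proposes): rejection yields 0 for the client; the contractor offers 0 and keeps 50.
Round 1 (the client proposes): the contractor can get 50 next round, worth 0.78 × 50 = 39 now. The client offers 39 and keeps 50 − 39 = 11.

39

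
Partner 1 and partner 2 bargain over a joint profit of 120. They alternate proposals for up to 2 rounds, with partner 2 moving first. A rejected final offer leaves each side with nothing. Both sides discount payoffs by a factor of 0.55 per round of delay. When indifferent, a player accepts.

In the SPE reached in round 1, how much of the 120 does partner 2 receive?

54

Round 2 (partner 1 proposes): partner 2 will accept anything ≥ 0, so partner 1 offers 0 and keeps 120.
Round 1 (partner 2 proposes): partner 1 can get 120 next round, worth 0.55 × 120 = 66 now; partner 2 offers that and keeps 54.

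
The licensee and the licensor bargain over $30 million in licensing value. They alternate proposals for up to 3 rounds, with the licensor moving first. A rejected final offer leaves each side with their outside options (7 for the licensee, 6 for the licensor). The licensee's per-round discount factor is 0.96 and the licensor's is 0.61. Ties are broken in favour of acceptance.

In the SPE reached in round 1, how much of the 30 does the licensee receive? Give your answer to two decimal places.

15.33

Work backward from the last round.
Round 3 (the licensor proposes): the licensee gets 7 if talks fail, so the licensor offers 7 and keeps 23.
Round 2 (the licensee proposes): the licensor can get 23 next round, worth 0.61 × 23 = 14.03 now. The licensee offers 14.03 and keeps 30 − 14.03 = 15.97.
Round 1 (the licensor proposes): the licensee can get 15.97 next round, worth 0.96 × 15.97 = 15.3312 now, so the licensor offers 15.3312, keeping 14.6688.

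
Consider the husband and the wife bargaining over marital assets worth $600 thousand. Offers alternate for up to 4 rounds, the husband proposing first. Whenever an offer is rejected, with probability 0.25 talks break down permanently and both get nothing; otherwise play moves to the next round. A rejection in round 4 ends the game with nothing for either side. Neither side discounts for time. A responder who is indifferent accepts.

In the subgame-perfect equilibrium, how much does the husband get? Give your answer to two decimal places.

234.38

Round 4 (the wife proposes): rejection yields 0 for the husband; the wife offers 0 and keeps 600.
Round 3 (the husband proposes): rejecting gives the wife an expected 0.75 × 600 = 450, so the husband offers 450, keeping 150.
Round 2 (the wife proposes): rejecting gives the husband an expected 0.75 × 150 = 112.5, so the wife offers 112.5, keeping 487.5.
Round 1 (the husband proposes): rejecting gives the wife an expected 0.75 × 487.5 = 365.625; the husband offers that and keeps 234.375.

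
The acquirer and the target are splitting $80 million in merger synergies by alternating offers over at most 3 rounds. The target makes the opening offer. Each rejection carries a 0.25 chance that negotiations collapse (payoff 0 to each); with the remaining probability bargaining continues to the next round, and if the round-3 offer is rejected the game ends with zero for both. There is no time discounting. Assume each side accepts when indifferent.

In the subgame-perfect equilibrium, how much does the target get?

65

By backward induction:
Round 3 (the target proposes): the acquirer will accept anything ≥ 0, so the target offers 0 and keeps 80.
Round 2 (the acquirer proposes): rejecting gives the target an expected 0.75 × 80 = 60, so the acquirer offers 60, keeping 20.
Round 1 (the target proposes): rejecting gives the acquirer an expected 0.75 × 20 = 15, so the target offers 15, keeping 65.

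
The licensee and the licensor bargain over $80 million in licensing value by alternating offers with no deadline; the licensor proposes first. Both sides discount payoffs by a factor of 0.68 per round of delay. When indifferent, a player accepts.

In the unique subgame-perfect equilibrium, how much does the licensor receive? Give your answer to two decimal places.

47.62

When the licensor proposes, the licensee accepts any offer worth at least 0.68 times what the licensee would get by proposing next round; and vice versa.
This gives x = 80 − 0.68y and y = 80 − 0.68x, where x and y are each side's share when it proposes.
Hence (1 − 0.68·0.68)x = 80(1 − 0.68), i.e. 0.5376·x = 25.6.
x ≈ 47.6190; the licensee's share is 80 − x ≈ 32.3810.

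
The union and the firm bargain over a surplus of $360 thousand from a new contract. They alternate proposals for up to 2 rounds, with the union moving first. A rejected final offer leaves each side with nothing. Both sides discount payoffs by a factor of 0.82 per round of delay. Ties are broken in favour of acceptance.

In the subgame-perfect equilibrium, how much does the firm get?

295.2

Round 2 (the firm proposes): rejection yields 0 for the union; the firm offers 0 and keeps 360.
Round 1 (the union proposes): the firm can get 360 next round, worth 0.82 × 360 = 295.2 now. The union offers 295.2 and keeps 360 − 295.2 = 64.8.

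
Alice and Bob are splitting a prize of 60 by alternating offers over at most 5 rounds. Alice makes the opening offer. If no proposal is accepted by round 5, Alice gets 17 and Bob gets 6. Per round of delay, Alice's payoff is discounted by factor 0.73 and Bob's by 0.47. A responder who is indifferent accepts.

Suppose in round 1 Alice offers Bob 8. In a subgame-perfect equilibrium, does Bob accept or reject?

Reject

Round 5 (Alice proposes): Bob gets 6 if talks fail, so Alice offers 6 and keeps 54.
Round 4 (Bob proposes): Alice can get 54 next round, worth 0.73 × 54 = 39.42 now; Bob offers that and keeps 20.58.
Round 3 (Alice proposes): Bob can get 20.58 next round, worth 0.47 × 20.58 = 9.6726 now; Alice offers that and keeps 50.3274.
Round 2 (Bob proposes): Alice can get 50.3274 next round, worth 0.73 × 50.3274 = 36.739002 now; Bob offers that and keeps 23.260998.
So by rejecting in round 1, Bob gets 23.260998 next round, worth 0.47 × 23.260998 = 10.93266906 now.
Offer 8 < 10.93266906, so Bob rejects.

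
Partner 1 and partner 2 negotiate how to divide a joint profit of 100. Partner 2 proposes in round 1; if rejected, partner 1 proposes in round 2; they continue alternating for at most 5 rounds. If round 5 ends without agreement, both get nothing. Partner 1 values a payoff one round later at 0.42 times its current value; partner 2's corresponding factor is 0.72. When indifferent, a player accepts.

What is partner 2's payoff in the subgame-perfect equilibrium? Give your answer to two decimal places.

By backward induction:
Round 5 (partner 2 proposes): rejection yields 0 for partner 1; partner 2 offers 0 and keeps 100.
Round 4 (partner 1 proposes): partner 2 can get 100 next round, worth 0.72 × 100 = 72 now; partner 1 offers that and keeps 28.
Round 3 (partner 2 proposes): partner 1 can get 28 next round, worth 0.42 × 28 = 11.76 now. Partner 2 offers 11.76 and keeps 100 − 11.76 = 88.24.
Round 2 (partner 1 proposes): partner 2 can get 88.24 next round, worth 0.72 × 88.24 = 63.5328 now. Partner 1 offers 63.5328 and keeps 100 − 63.5328 = 36.4672.
Round 1 (partner 2 proposes): partner 1 can get 36.4672 next round, worth 0.42 × 36.4672 = 15.316224 now. Partner 2 offers 15.316224 and keeps 100 − 15.316224 = 84.683776.

84.68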